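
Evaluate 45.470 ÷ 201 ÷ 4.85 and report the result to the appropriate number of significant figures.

0.0466

45.470 ÷ 201 ÷ 4.85 = 0.0466430732933…
Multiplication/division keeps the fewest significant figures: 45.470 → 5 s.f., 201 → 3 s.f., 4.85 → 3 s.f.; limit is 3.
Rounded to 3 significant figures: 0.0466.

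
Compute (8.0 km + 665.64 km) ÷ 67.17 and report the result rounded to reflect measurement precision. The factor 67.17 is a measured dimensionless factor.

8.0 km + 665.64 km = 673.64 km; the sum is limited to 1 decimal place (4 s.f.).
Carrying full precision, 673.64 ÷ 67.17 = 10.0288819413… km; 67.17 has 4 s.f., so the result keeps min(4, 4) = 4 s.f.
Rounded to 4 significant figures: 10.03 km.

10.03 km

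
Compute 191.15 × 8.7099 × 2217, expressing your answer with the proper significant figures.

3.691 × 10^6

191.15 × 8.7099 × 2217 = 3691077.50254…
Multiplication/division keeps the fewest significant figures: 191.15 → 5 s.f., 8.7099 → 5 s.f., 2217 → 4 s.f.; limit is 4.
Rounded to 4 significant figures: 3.691 × 10^6.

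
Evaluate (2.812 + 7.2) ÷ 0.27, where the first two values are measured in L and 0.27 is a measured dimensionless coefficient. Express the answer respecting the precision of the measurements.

2.812 L + 7.2 L = 10.012 L; the sum is limited to 1 decimal place (3 s.f.).
Carrying full precision, 10.012 ÷ 0.27 = 37.0814814815… L; 0.27 has 2 s.f., so the result keeps min(3, 2) = 2 s.f.
Rounded to 2 significant figures: 37 L.

37 L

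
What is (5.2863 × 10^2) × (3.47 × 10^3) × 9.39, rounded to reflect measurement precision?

(5.2863 × 10^2) × (3.47 × 10^3) × 9.39 = 17224509.879
Multiplication/division keeps the fewest significant figures: 5.2863 × 10^2 → 5 s.f., 3.47 × 10^3 → 3 s.f., 9.39 → 3 s.f.; limit is 3.
Rounded to 3 significant figures: 1.72 × 10^7.

1.72 × 10^7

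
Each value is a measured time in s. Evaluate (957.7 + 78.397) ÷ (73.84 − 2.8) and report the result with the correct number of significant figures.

957.7 + 78.397 = 1036.097, limited to 1 d.p. → 5 s.f.; 73.84 − 2.8 = 71.04, limited to 1 d.p. → 3 s.f.
Carrying full precision, 1036.097 ÷ 71.04 = 14.5846987613…; keep min(5, 3) = 3 s.f.
Rounded to 3 significant figures: 14.6.

14.6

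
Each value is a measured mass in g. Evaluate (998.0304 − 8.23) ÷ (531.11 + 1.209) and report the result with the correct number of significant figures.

998.0304 − 8.23 = 989.8004, limited to 2 d.p. → 5 s.f.; 531.11 + 1.209 = 532.319, limited to 2 d.p. → 5 s.f.
Carrying full precision, 989.8004 ÷ 532.319 = 1.85941211942…; keep min(5, 5) = 5 s.f.
Rounded to 5 significant figures: 1.8594.

1.8594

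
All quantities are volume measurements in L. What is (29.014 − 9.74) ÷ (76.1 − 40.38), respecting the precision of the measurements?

5.40 × 10^-1

29.014 − 9.74 = 19.274, limited to 2 d.p. → 4 s.f.; 76.1 − 40.38 = 35.72, limited to 1 d.p. → 3 s.f.
Carrying full precision, 19.274 ÷ 35.72 = 0.539585666293…; keep min(4, 3) = 3 s.f.
Rounded to 3 significant figures: 5.40 × 10^-1.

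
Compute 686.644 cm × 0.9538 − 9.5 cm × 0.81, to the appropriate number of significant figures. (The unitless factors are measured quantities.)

647.2 cm

686.644 × 0.9538 = 654.9210472 → 654.9 cm (4 s.f., last digit at the 10^-1 place).
9.5 × 0.81 = 7.695 → 7.7 cm (2 s.f., last digit at the 10^-1 place).
Difference: 647.2260472 cm; keep the coarser place, 10^-1.
Result: 647.2 cm.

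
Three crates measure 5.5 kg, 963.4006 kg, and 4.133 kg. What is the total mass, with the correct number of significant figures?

973.0 kg

5.5 kg + 963.4006 kg + 4.133 kg = 973.0336 kg.
Addition/subtraction keeps the fewest decimal places: 5.5 → 1 decimal place, 963.4006 → 4 decimal places, 4.133 → 3 decimal places; limit is 1.
Rounded to 1 decimal place: 973.0 kg.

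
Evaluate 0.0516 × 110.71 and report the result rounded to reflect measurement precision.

0.0516 × 110.71 = 5.712636
Multiplication/division keeps the fewest significant figures: 0.0516 → 3 s.f., 110.71 → 5 s.f.; limit is 3.
Rounded to 3 significant figures: 5.71.

5.71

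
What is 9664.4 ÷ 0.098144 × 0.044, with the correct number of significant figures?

4.3 × 10^3

9664.4 ÷ 0.098144 × 0.044 = 4332.7518748…
Multiplication/division keeps the fewest significant figures: 9664.4 → 5 s.f., 0.098144 → 5 s.f., 0.044 → 2 s.f.; limit is 2.
Rounded to 2 significant figures: 4.3 × 10^3.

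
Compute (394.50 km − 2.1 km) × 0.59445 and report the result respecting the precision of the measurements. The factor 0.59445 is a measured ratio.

233.3 km

394.50 km − 2.1 km = 392.40 km; the difference is limited to 1 decimal place (4 s.f.).
Carrying full precision, 392.40 × 0.59445 = 233.26218 km; 0.59445 has 5 s.f., so the result keeps min(4, 5) = 4 s.f.
Rounded to 4 significant figures: 233.3 km.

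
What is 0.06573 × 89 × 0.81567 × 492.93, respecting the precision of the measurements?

2.4 × 10^3

0.06573 × 89 × 0.81567 × 492.93 = 2352.08698459…
Multiplication/division keeps the fewest significant figures: 0.06573 → 4 s.f., 89 → 2 s.f., 0.81567 → 5 s.f., 492.93 → 5 s.f.; limit is 2.
Rounded to 2 significant figures: 2.4 × 10^3.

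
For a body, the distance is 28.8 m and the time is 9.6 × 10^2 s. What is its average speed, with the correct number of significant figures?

average speed = 28.8 m ÷ 9.6 × 10^2 s = 0.03 m/s.
28.8 has 3 significant figures; 9.6 × 10^2 has 2.
Division/multiplication keeps the fewest: 2 significant figures.
Rounded: 0.030 m/s.

0.030 m/s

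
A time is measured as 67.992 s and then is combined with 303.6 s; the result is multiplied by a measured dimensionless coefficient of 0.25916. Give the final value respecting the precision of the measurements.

96.30 s

67.992 s + 303.6 s = 371.592 s; the sum is limited to 1 decimal place (4 s.f.).
Carrying full precision, 371.592 × 0.25916 = 96.30178272 s; 0.25916 has 5 s.f., so the result keeps min(4, 5) = 4 s.f.
Rounded to 4 significant figures: 96.30 s.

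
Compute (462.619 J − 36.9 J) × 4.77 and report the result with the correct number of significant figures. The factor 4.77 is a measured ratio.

462.619 J − 36.9 J = 425.719 J; the difference is limited to 1 decimal place (4 s.f.).
Carrying full precision, 425.719 × 4.77 = 2030.67963 J; 4.77 has 3 s.f., so the result keeps min(4, 3) = 3 s.f.
Rounded to 3 significant figures: 2.03 × 10³ J.

2.03 × 10³ J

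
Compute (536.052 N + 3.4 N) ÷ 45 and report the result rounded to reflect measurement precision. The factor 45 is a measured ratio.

12 N

536.052 N + 3.4 N = 539.452 N; the sum is limited to 1 decimal place (4 s.f.).
Carrying full precision, 539.452 ÷ 45 = 11.9878222222… N; 45 has 2 s.f., so the result keeps min(4, 2) = 2 s.f.
Rounded to 2 significant figures: 12 N.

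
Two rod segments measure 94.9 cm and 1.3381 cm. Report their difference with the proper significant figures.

93.6 cm

94.9 cm − 1.3381 cm = 93.5619 cm.
Addition/subtraction keeps the fewest decimal places: 94.9 → 1 decimal place, 1.3381 → 4 decimal places; limit is 1.
Rounded to 1 decimal place: 93.6 cm.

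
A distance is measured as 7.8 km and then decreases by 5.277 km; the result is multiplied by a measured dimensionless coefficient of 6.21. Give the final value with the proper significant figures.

7.8 km − 5.277 km = 2.523 km; the difference is limited to 1 decimal place (2 s.f.).
Carrying full precision, 2.523 × 6.21 = 15.66783 km; 6.21 has 3 s.f., so the result keeps min(2, 3) = 2 s.f.
Rounded to 2 significant figures: 16 km.

16 km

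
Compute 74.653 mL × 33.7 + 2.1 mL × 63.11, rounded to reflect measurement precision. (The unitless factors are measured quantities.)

2.65 × 10³ mL

74.653 × 33.7 = 2515.8061 → 2.52 × 10³ mL (3 s.f., last digit at the 10^1 place).
2.1 × 63.11 = 132.531 → 1.3 × 10² mL (2 s.f., last digit at the 10^1 place).
Sum: 2648.3371 mL; keep the coarser place, 10^1.
Result: 2.65 × 10³ mL.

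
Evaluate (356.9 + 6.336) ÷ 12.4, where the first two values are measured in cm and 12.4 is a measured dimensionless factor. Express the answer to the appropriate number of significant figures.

29.3 cm

356.9 cm + 6.336 cm = 363.236 cm; the sum is limited to 1 decimal place (4 s.f.).
Carrying full precision, 363.236 ÷ 12.4 = 29.2932258065… cm; 12.4 has 3 s.f., so the result keeps min(4, 3) = 3 s.f.
Rounded to 3 significant figures: 29.3 cm.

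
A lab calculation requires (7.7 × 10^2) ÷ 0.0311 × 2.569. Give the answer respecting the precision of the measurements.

6.4 × 10^4

(7.7 × 10^2) ÷ 0.0311 × 2.569 = 63605.4662379…
Multiplication/division keeps the fewest significant figures: 7.7 × 10^2 → 2 s.f., 0.0311 → 3 s.f., 2.569 → 4 s.f.; limit is 2.
Rounded to 2 significant figures: 6.4 × 10^4.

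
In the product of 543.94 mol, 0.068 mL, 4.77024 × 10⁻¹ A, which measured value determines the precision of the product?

0.068 mL

543.94 mol → 5 s.f.; 0.068 mL → 2 s.f.; 4.77024 × 10⁻¹ A → 6 s.f.
The fewest is 2 significant figures, from 0.068 mL.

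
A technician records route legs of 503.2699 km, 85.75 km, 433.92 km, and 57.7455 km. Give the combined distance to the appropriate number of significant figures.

503.2699 km + 85.75 km + 433.92 km + 57.7455 km = 1080.6854 km.
Addition/subtraction keeps the fewest decimal places: 503.2699 → 4 decimal places, 85.75 → 2 decimal places, 433.92 → 2 decimal places, 57.7455 → 4 decimal places; limit is 2.
Rounded to 2 decimal places: 1080.69 km.

1080.69 km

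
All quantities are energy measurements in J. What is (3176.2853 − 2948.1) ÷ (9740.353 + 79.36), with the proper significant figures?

0.02324

3176.2853 − 2948.1 = 228.1853, limited to 1 d.p. → 4 s.f.; 9740.353 + 79.36 = 9819.713, limited to 2 d.p. → 6 s.f.
Carrying full precision, 228.1853 ÷ 9819.713 = 0.0232374714006…; keep min(4, 6) = 4 s.f.
Rounded to 4 significant figures: 0.02324.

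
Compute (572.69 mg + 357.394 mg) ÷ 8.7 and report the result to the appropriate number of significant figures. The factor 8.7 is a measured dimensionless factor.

572.69 mg + 357.394 mg = 930.084 mg; the sum is limited to 2 decimal places (5 s.f.).
Carrying full precision, 930.084 ÷ 8.7 = 106.906206897… mg; 8.7 has 2 s.f., so the result keeps min(5, 2) = 2 s.f.
Rounded to 2 significant figures: 1.1 × 10^2 mg.

1.1 × 10^2 mg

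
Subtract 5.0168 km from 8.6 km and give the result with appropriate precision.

3.6 km

8.6 km − 5.0168 km = 3.5832 km.
Addition/subtraction keeps the fewest decimal places: 8.6 → 1 decimal place, 5.0168 → 4 decimal places; limit is 1.
Rounded to 1 decimal place: 3.6 km.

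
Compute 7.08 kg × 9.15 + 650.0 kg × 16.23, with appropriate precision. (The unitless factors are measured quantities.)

7.08 × 9.15 = 64.782 → 64.8 kg (3 s.f., last digit at the 10^-1 place).
650.0 × 16.23 = 10549.5 → 1.055 × 10⁴ kg (4 s.f., last digit at the 10^1 place).
Sum: 10614.282 kg; keep the coarser place, 10^1.
Result: 1.061 × 10⁴ kg.

1.061 × 10⁴ kg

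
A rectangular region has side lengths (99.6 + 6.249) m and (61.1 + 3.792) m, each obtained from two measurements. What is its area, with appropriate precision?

99.6 + 6.249 = 105.849, limited to 1 d.p. → 4 s.f.; 61.1 + 3.792 = 64.892, limited to 1 d.p. → 3 s.f.
Carrying full precision, 105.849 × 64.892 = 6868.753308; keep min(4, 3) = 3 s.f.
Rounded to 3 significant figures: 6.87 × 10³ m².

6.87 × 10³ m²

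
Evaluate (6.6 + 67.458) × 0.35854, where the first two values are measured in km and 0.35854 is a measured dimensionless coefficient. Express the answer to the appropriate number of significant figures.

6.6 km + 67.458 km = 74.058 km; the sum is limited to 1 decimal place (3 s.f.).
Carrying full precision, 74.058 × 0.35854 = 26.55275532 km; 0.35854 has 5 s.f., so the result keeps min(3, 5) = 3 s.f.
Rounded to 3 significant figures: 26.6 km.

26.6 km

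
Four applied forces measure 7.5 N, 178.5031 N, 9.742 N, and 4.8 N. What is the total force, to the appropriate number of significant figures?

200.5 N

7.5 N + 178.5031 N + 9.742 N + 4.8 N = 200.5451 N.
Addition/subtraction keeps the fewest decimal places: 7.5 → 1 decimal place, 178.5031 → 4 decimal places, 9.742 → 3 decimal places, 4.8 → 1 decimal place; limit is 1.
Rounded to 1 decimal place: 200.5 N.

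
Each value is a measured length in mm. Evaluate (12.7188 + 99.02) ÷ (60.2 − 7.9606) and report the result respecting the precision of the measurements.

2.14

12.7188 + 99.02 = 111.7388, limited to 2 d.p. → 5 s.f.; 60.2 − 7.9606 = 52.2394, limited to 1 d.p. → 3 s.f.
Carrying full precision, 111.7388 ÷ 52.2394 = 2.13897556251…; keep min(5, 3) = 3 s.f.
Rounded to 3 significant figures: 2.14.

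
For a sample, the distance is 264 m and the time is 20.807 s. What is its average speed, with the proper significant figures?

average speed = 264 m ÷ 20.807 s = 12.6880376796… m/s.
264 has 3 significant figures; 20.807 has 5.
Division/multiplication keeps the fewest: 3 significant figures.
Rounded: 12.7 m/s.

12.7 m/s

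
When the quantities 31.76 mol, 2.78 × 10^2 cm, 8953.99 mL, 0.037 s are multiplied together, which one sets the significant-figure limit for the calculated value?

31.76 mol → 4 s.f.; 2.78 × 10^2 cm → 3 s.f.; 8953.99 mL → 6 s.f.; 0.037 s → 2 s.f.
The fewest is 2 significant figures, from 0.037 s.

0.037 s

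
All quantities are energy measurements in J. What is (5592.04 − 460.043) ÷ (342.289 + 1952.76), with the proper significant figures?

5592.04 − 460.043 = 5131.997, limited to 2 d.p. → 6 s.f.; 342.289 + 1952.76 = 2295.049, limited to 2 d.p. → 6 s.f.
Carrying full precision, 5131.997 ÷ 2295.049 = 2.23611652736…; keep min(6, 6) = 6 s.f.
Rounded to 6 significant figures: 2.23612.

2.23612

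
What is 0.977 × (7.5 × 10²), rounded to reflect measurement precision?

7.3 × 10²

0.977 × (7.5 × 10²) = 732.75
Multiplication/division keeps the fewest significant figures: 0.977 → 3 s.f., 7.5 × 10² → 2 s.f.; limit is 2.
Rounded to 2 significant figures: 7.3 × 10².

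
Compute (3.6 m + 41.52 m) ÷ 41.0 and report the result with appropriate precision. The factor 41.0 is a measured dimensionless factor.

1.10 m

3.6 m + 41.52 m = 45.12 m; the sum is limited to 1 decimal place (3 s.f.).
Carrying full precision, 45.12 ÷ 41.0 = 1.10048780488… m; 41.0 has 3 s.f., so the result keeps min(3, 3) = 3 s.f.
Rounded to 3 significant figures: 1.10 m.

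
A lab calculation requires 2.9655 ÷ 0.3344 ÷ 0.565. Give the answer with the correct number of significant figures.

15.7

2.9655 ÷ 0.3344 ÷ 0.565 = 15.6957911674…
Multiplication/division keeps the fewest significant figures: 2.9655 → 5 s.f., 0.3344 → 4 s.f., 0.565 → 3 s.f.; limit is 3.
Rounded to 3 significant figures: 15.7.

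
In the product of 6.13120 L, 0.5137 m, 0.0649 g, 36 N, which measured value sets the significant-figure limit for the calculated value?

36 N

6.13120 L → 6 s.f.; 0.5137 m → 4 s.f.; 0.0649 g → 3 s.f.; 36 N → 2 s.f.
The fewest is 2 significant figures, from 36 N.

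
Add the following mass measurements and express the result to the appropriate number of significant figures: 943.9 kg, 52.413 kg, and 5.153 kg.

943.9 kg + 52.413 kg + 5.153 kg = 1001.466 kg.
Addition/subtraction keeps the fewest decimal places: 943.9 → 1 decimal place, 52.413 → 3 decimal places, 5.153 → 3 decimal places; limit is 1.
Rounded to 1 decimal place: 1001.5 kg.

1001.5 kg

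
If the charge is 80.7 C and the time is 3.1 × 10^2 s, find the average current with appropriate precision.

0.26 A

average current = 80.7 C ÷ 3.1 × 10^2 s = 0.260322580645… A.
80.7 has 3 significant figures; 3.1 × 10^2 has 2.
Division/multiplication keeps the fewest: 2 significant figures.
Rounded: 0.26 A.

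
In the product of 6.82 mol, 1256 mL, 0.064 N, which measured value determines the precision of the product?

6.82 mol → 3 s.f.; 1256 mL → 4 s.f.; 0.064 N → 2 s.f.
The fewest is 2 significant figures, from 0.064 N.

0.064 N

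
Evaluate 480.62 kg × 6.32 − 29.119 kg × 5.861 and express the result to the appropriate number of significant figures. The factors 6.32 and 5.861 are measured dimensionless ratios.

2.87 × 10³ kg

480.62 × 6.32 = 3037.5184 → 3.04 × 10³ kg (3 s.f., last digit at the 10^1 place).
29.119 × 5.861 = 170.666459 → 1.707 × 10² kg (4 s.f., last digit at the 10^-1 place).
Difference: 2866.851941 kg; keep the coarser place, 10^1.
Result: 2.87 × 10³ kg.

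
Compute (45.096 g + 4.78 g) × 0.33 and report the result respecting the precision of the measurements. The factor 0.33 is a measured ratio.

16 g

45.096 g + 4.78 g = 49.876 g; the sum is limited to 2 decimal places (4 s.f.).
Carrying full precision, 49.876 × 0.33 = 16.45908 g; 0.33 has 2 s.f., so the result keeps min(4, 2) = 2 s.f.
Rounded to 2 significant figures: 16 g.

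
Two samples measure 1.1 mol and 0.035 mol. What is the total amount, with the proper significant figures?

1.1 mol

1.1 mol + 0.035 mol = 1.135 mol.
Addition/subtraction keeps the fewest decimal places: 1.1 → 1 decimal place, 0.035 → 3 decimal places; limit is 1.
Rounded to 1 decimal place: 1.1 mol.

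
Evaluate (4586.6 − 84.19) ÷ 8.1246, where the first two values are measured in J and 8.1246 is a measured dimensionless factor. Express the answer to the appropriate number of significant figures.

554.17 J

4586.6 J − 84.19 J = 4502.41 J; the difference is limited to 1 decimal place (5 s.f.).
Carrying full precision, 4502.41 ÷ 8.1246 = 554.170051449… J; 8.1246 has 5 s.f., so the result keeps min(5, 5) = 5 s.f.
Rounded to 5 significant figures: 554.17 J.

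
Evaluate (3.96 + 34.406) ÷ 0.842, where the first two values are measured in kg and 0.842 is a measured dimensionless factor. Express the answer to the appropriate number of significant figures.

3.96 kg + 34.406 kg = 38.366 kg; the sum is limited to 2 decimal places (4 s.f.).
Carrying full precision, 38.366 ÷ 0.842 = 45.5653206651… kg; 0.842 has 3 s.f., so the result keeps min(4, 3) = 3 s.f.
Rounded to 3 significant figures: 45.6 kg.

45.6 kg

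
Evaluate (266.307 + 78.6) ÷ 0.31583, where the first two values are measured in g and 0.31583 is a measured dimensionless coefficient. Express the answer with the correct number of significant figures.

266.307 g + 78.6 g = 344.907 g; the sum is limited to 1 decimal place (4 s.f.).
Carrying full precision, 344.907 ÷ 0.31583 = 1092.06535161… g; 0.31583 has 5 s.f., so the result keeps min(4, 5) = 4 s.f.
Rounded to 4 significant figures: 1092 g.

1092 g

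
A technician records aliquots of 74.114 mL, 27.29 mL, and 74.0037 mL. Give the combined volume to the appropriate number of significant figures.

74.114 mL + 27.29 mL + 74.0037 mL = 175.4077 mL.
Addition/subtraction keeps the fewest decimal places: 74.114 → 3 decimal places, 27.29 → 2 decimal places, 74.0037 → 4 decimal places; limit is 2.
Rounded to 2 decimal places: 175.41 mL.

175.41 mL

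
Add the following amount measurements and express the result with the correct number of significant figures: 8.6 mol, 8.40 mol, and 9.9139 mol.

8.6 mol + 8.40 mol + 9.9139 mol = 26.9139 mol.
Addition/subtraction keeps the fewest decimal places: 8.6 → 1 decimal place, 8.40 → 2 decimal places, 9.9139 → 4 decimal places; limit is 1.
Rounded to 1 decimal place: 26.9 mol.

26.9 mol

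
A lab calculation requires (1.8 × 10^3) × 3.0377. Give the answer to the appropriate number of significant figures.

(1.8 × 10^3) × 3.0377 = 5467.86
Multiplication/division keeps the fewest significant figures: 1.8 × 10^3 → 2 s.f., 3.0377 → 5 s.f.; limit is 2.
Rounded to 2 significant figures: 5.5 × 10^3.

5.5 × 10^3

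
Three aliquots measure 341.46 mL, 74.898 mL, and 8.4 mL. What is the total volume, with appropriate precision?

341.46 mL + 74.898 mL + 8.4 mL = 424.758 mL.
Addition/subtraction keeps the fewest decimal places: 341.46 → 2 decimal places, 74.898 → 3 decimal places, 8.4 → 1 decimal place; limit is 1.
Rounded to 1 decimal place: 424.8 mL.

424.8 mL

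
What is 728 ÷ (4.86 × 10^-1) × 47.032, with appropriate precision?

7.05 × 10^4

728 ÷ (4.86 × 10^-1) × 47.032 = 70451.2263374…
Multiplication/division keeps the fewest significant figures: 728 → 3 s.f., 4.86 × 10^-1 → 3 s.f., 47.032 → 5 s.f.; limit is 3.
Rounded to 3 significant figures: 7.05 × 10^4.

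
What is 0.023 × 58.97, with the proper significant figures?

1.4

0.023 × 58.97 = 1.35631
Multiplication/division keeps the fewest significant figures: 0.023 → 2 s.f., 58.97 → 4 s.f.; limit is 2.
Rounded to 2 significant figures: 1.4.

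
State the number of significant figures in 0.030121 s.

5

0.030121: leading zeros are not significant; zeros between nonzero digits are significant.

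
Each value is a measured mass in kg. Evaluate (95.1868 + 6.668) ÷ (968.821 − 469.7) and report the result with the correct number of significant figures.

95.1868 + 6.668 = 101.8548, limited to 3 d.p. → 6 s.f.; 968.821 − 469.7 = 499.121, limited to 1 d.p. → 4 s.f.
Carrying full precision, 101.8548 ÷ 499.121 = 0.204068352163…; keep min(6, 4) = 4 s.f.
Rounded to 4 significant figures: 0.2041.

0.2041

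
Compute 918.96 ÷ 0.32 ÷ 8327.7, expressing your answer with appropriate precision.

0.34

918.96 ÷ 0.32 ÷ 8327.7 = 0.344843113945…
Multiplication/division keeps the fewest significant figures: 918.96 → 5 s.f., 0.32 → 2 s.f., 8327.7 → 5 s.f.; limit is 2.
Rounded to 2 significant figures: 0.34.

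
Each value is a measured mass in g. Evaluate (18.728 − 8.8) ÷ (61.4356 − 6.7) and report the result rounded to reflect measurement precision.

0.18

18.728 − 8.8 = 9.928, limited to 1 d.p. → 2 s.f.; 61.4356 − 6.7 = 54.7356, limited to 1 d.p. → 3 s.f.
Carrying full precision, 9.928 ÷ 54.7356 = 0.181381039031…; keep min(2, 3) = 2 s.f.
Rounded to 2 significant figures: 0.18.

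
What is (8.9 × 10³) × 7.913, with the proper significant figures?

(8.9 × 10³) × 7.913 = 70425.7
Multiplication/division keeps the fewest significant figures: 8.9 × 10³ → 2 s.f., 7.913 → 4 s.f.; limit is 2.
Rounded to 2 significant figures: 7.0 × 10⁴.

7.0 × 10⁴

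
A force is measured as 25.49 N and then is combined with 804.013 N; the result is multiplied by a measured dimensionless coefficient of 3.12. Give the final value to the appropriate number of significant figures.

2.59 × 10³ N

25.49 N + 804.013 N = 829.503 N; the sum is limited to 2 decimal places (5 s.f.).
Carrying full precision, 829.503 × 3.12 = 2588.04936 N; 3.12 has 3 s.f., so the result keeps min(5, 3) = 3 s.f.
Rounded to 3 significant figures: 2.59 × 10³ N.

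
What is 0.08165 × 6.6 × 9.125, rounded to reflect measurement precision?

4.9

0.08165 × 6.6 × 9.125 = 4.91737125
Multiplication/division keeps the fewest significant figures: 0.08165 → 4 s.f., 6.6 → 2 s.f., 9.125 → 4 s.f.; limit is 2.
Rounded to 2 significant figures: 4.9.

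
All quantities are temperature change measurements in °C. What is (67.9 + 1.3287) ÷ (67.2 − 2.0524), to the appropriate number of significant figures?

1.06

67.9 + 1.3287 = 69.2287, limited to 1 d.p. → 3 s.f.; 67.2 − 2.0524 = 65.1476, limited to 1 d.p. → 3 s.f.
Carrying full precision, 69.2287 ÷ 65.1476 = 1.062643904…; keep min(3, 3) = 3 s.f.
Rounded to 3 significant figures: 1.06.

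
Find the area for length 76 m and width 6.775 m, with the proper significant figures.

5.1 × 10² m²

area = 76 m × 6.775 m = 514.9 m².
76 has 2 significant figures; 6.775 has 4.
Division/multiplication keeps the fewest: 2 significant figures.
Rounded: 5.1 × 10² m².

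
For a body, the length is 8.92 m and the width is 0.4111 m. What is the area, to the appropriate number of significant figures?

3.67 m²

area = 8.92 m × 0.4111 m = 3.667012 m².
8.92 has 3 significant figures; 0.4111 has 4.
Division/multiplication keeps the fewest: 3 significant figures.
Rounded: 3.67 m².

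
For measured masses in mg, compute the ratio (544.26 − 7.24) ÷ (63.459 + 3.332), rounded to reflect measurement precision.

544.26 − 7.24 = 537.02, limited to 2 d.p. → 5 s.f.; 63.459 + 3.332 = 66.791, limited to 3 d.p. → 5 s.f.
Carrying full precision, 537.02 ÷ 66.791 = 8.04030483149…; keep min(5, 5) = 5 s.f.
Rounded to 5 significant figures: 8.0403.

8.0403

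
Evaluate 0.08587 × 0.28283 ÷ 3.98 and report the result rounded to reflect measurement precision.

0.08587 × 0.28283 ÷ 3.98 = 0.00610216384422…
Multiplication/division keeps the fewest significant figures: 0.08587 → 4 s.f., 0.28283 → 5 s.f., 3.98 → 3 s.f.; limit is 3.
Rounded to 3 significant figures: 0.00610.

0.00610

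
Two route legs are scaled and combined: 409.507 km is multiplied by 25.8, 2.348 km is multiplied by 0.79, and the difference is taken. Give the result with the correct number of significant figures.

1.06 × 10⁴ km

409.507 × 25.8 = 10565.2806 → 1.06 × 10⁴ km (3 s.f., last digit at the 10^2 place).
2.348 × 0.79 = 1.85492 → 1.9 km (2 s.f., last digit at the 10^-1 place).
Difference: 10563.42568 km; keep the coarser place, 10^2.
Result: 1.06 × 10⁴ km.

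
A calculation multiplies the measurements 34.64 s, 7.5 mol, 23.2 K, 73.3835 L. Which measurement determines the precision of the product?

7.5 mol

34.64 s → 4 s.f.; 7.5 mol → 2 s.f.; 23.2 K → 3 s.f.; 73.3835 L → 6 s.f.
The fewest is 2 significant figures, from 7.5 mol.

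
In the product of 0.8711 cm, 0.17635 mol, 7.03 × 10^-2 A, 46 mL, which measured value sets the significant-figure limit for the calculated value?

0.8711 cm → 4 s.f.; 0.17635 mol → 5 s.f.; 7.03 × 10^-2 A → 3 s.f.; 46 mL → 2 s.f.
The fewest is 2 significant figures, from 46 mL.

46 mL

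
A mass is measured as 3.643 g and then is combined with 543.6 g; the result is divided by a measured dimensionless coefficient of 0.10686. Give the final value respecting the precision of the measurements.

5121 g

3.643 g + 543.6 g = 547.243 g; the sum is limited to 1 decimal place (4 s.f.).
Carrying full precision, 547.243 ÷ 0.10686 = 5121.12109302… g; 0.10686 has 5 s.f., so the result keeps min(4, 5) = 4 s.f.
Rounded to 4 significant figures: 5121 g.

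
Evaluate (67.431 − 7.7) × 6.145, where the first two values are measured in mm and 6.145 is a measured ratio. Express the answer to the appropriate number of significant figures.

67.431 mm − 7.7 mm = 59.731 mm; the difference is limited to 1 decimal place (3 s.f.).
Carrying full precision, 59.731 × 6.145 = 367.046995 mm; 6.145 has 4 s.f., so the result keeps min(3, 4) = 3 s.f.
Rounded to 3 significant figures: 367 mm.

367 mm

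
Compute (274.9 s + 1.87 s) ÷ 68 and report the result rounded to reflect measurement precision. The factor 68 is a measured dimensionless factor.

4.1 s

274.9 s + 1.87 s = 276.77 s; the sum is limited to 1 decimal place (4 s.f.).
Carrying full precision, 276.77 ÷ 68 = 4.07014705882… s; 68 has 2 s.f., so the result keeps min(4, 2) = 2 s.f.
Rounded to 2 significant figures: 4.1 s.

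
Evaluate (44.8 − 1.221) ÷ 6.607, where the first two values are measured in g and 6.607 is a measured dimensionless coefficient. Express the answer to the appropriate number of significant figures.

6.60 g

44.8 g − 1.221 g = 43.579 g; the difference is limited to 1 decimal place (3 s.f.).
Carrying full precision, 43.579 ÷ 6.607 = 6.59588315423… g; 6.607 has 4 s.f., so the result keeps min(3, 4) = 3 s.f.
Rounded to 3 significant figures: 6.60 g.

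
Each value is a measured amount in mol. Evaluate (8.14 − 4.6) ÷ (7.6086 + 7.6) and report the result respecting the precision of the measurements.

2.3 × 10⁻¹

8.14 − 4.6 = 3.54, limited to 1 d.p. → 2 s.f.; 7.6086 + 7.6 = 15.2086, limited to 1 d.p. → 3 s.f.
Carrying full precision, 3.54 ÷ 15.2086 = 0.232763041963…; keep min(2, 3) = 2 s.f.
Rounded to 2 significant figures: 2.3 × 10⁻¹.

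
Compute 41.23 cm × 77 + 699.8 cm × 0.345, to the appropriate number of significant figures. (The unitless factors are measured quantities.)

41.23 × 77 = 3174.71 → 3.2 × 10³ cm (2 s.f., last digit at the 10^2 place).
699.8 × 0.345 = 241.431 → 241 cm (3 s.f., last digit at the 10^0 place).
Sum: 3416.141 cm; keep the coarser place, 10^2.
Result: 3.4 × 10³ cm.

3.4 × 10³ cm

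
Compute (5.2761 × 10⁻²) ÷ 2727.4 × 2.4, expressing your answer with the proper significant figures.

4.6 × 10⁻⁵

(5.2761 × 10⁻²) ÷ 2727.4 × 2.4 = 0.0000464275133827…
Multiplication/division keeps the fewest significant figures: 5.2761 × 10⁻² → 5 s.f., 2727.4 → 5 s.f., 2.4 → 2 s.f.; limit is 2.
Rounded to 2 significant figures: 4.6 × 10⁻⁵.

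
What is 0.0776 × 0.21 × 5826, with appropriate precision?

0.0776 × 0.21 × 5826 = 94.940496
Multiplication/division keeps the fewest significant figures: 0.0776 → 3 s.f., 0.21 → 2 s.f., 5826 → 4 s.f.; limit is 2.
Rounded to 2 significant figures: 95.

95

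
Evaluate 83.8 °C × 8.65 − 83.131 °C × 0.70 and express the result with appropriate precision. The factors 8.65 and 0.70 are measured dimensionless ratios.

83.8 × 8.65 = 724.87 → 7.25 × 10^2 °C (3 s.f., last digit at the 10^0 place).
83.131 × 0.70 = 58.1917 → 58 °C (2 s.f., last digit at the 10^0 place).
Difference: 666.6783 °C; keep the coarser place, 10^0.
Result: 667 °C.

667 °C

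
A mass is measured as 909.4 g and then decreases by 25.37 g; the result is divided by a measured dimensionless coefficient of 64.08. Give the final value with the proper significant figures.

13.80 g

909.4 g − 25.37 g = 884.03 g; the difference is limited to 1 decimal place (4 s.f.).
Carrying full precision, 884.03 ÷ 64.08 = 13.7957240949… g; 64.08 has 4 s.f., so the result keeps min(4, 4) = 4 s.f.
Rounded to 4 significant figures: 13.80 g.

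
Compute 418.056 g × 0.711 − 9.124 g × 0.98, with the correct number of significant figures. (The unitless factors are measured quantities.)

418.056 × 0.711 = 297.237816 → 297 g (3 s.f., last digit at the 10^0 place).
9.124 × 0.98 = 8.94152 → 8.9 g (2 s.f., last digit at the 10^-1 place).
Difference: 288.296296 g; keep the coarser place, 10^0.
Result: 288 g.

288 g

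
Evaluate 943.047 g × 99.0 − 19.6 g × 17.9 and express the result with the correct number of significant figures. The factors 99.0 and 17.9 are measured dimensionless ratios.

943.047 × 99.0 = 93361.653 → 9.34 × 10^4 g (3 s.f., last digit at the 10^2 place).
19.6 × 17.9 = 350.84 → 351 g (3 s.f., last digit at the 10^0 place).
Difference: 93010.813 g; keep the coarser place, 10^2.
Result: 9.30 × 10^4 g.

9.30 × 10^4 g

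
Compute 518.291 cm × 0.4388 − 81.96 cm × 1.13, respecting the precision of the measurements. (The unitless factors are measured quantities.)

134.8 cm

518.291 × 0.4388 = 227.4260908 → 227.4 cm (4 s.f., last digit at the 10^-1 place).
81.96 × 1.13 = 92.6148 → 92.6 cm (3 s.f., last digit at the 10^-1 place).
Difference: 134.8112908 cm; keep the coarser place, 10^-1.
Result: 134.8 cm.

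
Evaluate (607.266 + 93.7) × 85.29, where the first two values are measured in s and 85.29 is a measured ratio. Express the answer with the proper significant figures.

607.266 s + 93.7 s = 700.966 s; the sum is limited to 1 decimal place (4 s.f.).
Carrying full precision, 700.966 × 85.29 = 59785.39014 s; 85.29 has 4 s.f., so the result keeps min(4, 4) = 4 s.f.
Rounded to 4 significant figures: 5.979 × 10⁴ s.

5.979 × 10⁴ s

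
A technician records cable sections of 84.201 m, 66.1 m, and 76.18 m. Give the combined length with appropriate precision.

226.5 m

84.201 m + 66.1 m + 76.18 m = 226.481 m.
Addition/subtraction keeps the fewest decimal places: 84.201 → 3 decimal places, 66.1 → 1 decimal place, 76.18 → 2 decimal places; limit is 1.
Rounded to 1 decimal place: 226.5 m.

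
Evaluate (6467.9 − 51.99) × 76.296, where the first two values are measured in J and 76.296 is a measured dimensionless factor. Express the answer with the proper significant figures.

6467.9 J − 51.99 J = 6415.91 J; the difference is limited to 1 decimal place (5 s.f.).
Carrying full precision, 6415.91 × 76.296 = 489508.26936 J; 76.296 has 5 s.f., so the result keeps min(5, 5) = 5 s.f.
Rounded to 5 significant figures: 4.8951 × 10^5 J.

4.8951 × 10^5 J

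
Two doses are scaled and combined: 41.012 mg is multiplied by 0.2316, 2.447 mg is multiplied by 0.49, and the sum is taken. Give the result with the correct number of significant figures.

10.7 mg

41.012 × 0.2316 = 9.4983792 → 9.498 mg (4 s.f., last digit at the 10^-3 place).
2.447 × 0.49 = 1.19903 → 1.2 mg (2 s.f., last digit at the 10^-1 place).
Sum: 10.6974092 mg; keep the coarser place, 10^-1.
Result: 10.7 mg.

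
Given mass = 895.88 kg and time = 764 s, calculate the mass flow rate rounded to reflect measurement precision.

1.17 kg/s

mass flow rate = 895.88 kg ÷ 764 s = 1.17261780105… kg/s.
895.88 has 5 significant figures; 764 has 3.
Division/multiplication keeps the fewest: 3 significant figures.
Rounded: 1.17 kg/s.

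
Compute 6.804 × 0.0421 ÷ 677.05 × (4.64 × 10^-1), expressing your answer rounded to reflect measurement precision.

1.96 × 10^-4

6.804 × 0.0421 ÷ 677.05 × (4.64 × 10^-1) = 0.00019631054959…
Multiplication/division keeps the fewest significant figures: 6.804 → 4 s.f., 0.0421 → 3 s.f., 677.05 → 5 s.f., 4.64 × 10^-1 → 3 s.f.; limit is 3.
Rounded to 3 significant figures: 1.96 × 10^-4.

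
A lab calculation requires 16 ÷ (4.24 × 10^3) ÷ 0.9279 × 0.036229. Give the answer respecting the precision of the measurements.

1.5 × 10^-4

16 ÷ (4.24 × 10^3) ÷ 0.9279 × 0.036229 = 0.000147336143493…
Multiplication/division keeps the fewest significant figures: 16 → 2 s.f., 4.24 × 10^3 → 3 s.f., 0.9279 → 4 s.f., 0.036229 → 5 s.f.; limit is 2.
Rounded to 2 significant figures: 1.5 × 10^-4.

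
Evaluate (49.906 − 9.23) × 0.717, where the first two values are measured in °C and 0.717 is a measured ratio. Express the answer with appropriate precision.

29.2 °C

49.906 °C − 9.23 °C = 40.676 °C; the difference is limited to 2 decimal places (4 s.f.).
Carrying full precision, 40.676 × 0.717 = 29.164692 °C; 0.717 has 3 s.f., so the result keeps min(4, 3) = 3 s.f.
Rounded to 3 significant figures: 29.2 °C.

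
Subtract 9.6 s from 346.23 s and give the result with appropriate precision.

346.23 s − 9.6 s = 336.63 s.
Addition/subtraction keeps the fewest decimal places: 346.23 → 2 decimal places, 9.6 → 1 decimal place; limit is 1.
Rounded to 1 decimal place: 336.6 s.

336.6 s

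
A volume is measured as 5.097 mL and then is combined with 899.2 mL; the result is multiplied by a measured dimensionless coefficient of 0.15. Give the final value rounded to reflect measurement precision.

5.097 mL + 899.2 mL = 904.297 mL; the sum is limited to 1 decimal place (4 s.f.).
Carrying full precision, 904.297 × 0.15 = 135.64455 mL; 0.15 has 2 s.f., so the result keeps min(4, 2) = 2 s.f.
Rounded to 2 significant figures: 1.4 × 10^2 mL.

1.4 × 10^2 mL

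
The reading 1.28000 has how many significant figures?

1.28000: trailing zeros after a decimal point are significant.

6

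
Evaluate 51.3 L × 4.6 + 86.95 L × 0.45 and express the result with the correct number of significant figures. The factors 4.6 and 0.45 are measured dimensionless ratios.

51.3 × 4.6 = 235.98 → 2.4 × 10² L (2 s.f., last digit at the 10^1 place).
86.95 × 0.45 = 39.1275 → 39 L (2 s.f., last digit at the 10^0 place).
Sum: 275.1075 L; keep the coarser place, 10^1.
Result: 2.8 × 10² L.

2.8 × 10² L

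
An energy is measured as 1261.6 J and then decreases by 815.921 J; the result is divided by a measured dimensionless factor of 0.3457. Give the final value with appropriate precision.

1289 J

1261.6 J − 815.921 J = 445.679 J; the difference is limited to 1 decimal place (4 s.f.).
Carrying full precision, 445.679 ÷ 0.3457 = 1289.20740526… J; 0.3457 has 4 s.f., so the result keeps min(4, 4) = 4 s.f.
Rounded to 4 significant figures: 1289 J.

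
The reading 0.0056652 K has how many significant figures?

0.0056652: leading zeros are not significant.

5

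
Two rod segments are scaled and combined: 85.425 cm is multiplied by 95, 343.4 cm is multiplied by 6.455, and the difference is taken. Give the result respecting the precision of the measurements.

5.9 × 10³ cm

85.425 × 95 = 8115.375 → 8.1 × 10³ cm (2 s.f., last digit at the 10^2 place).
343.4 × 6.455 = 2216.647 → 2217 cm (4 s.f., last digit at the 10^0 place).
Difference: 5898.728 cm; keep the coarser place, 10^2.
Result: 5.9 × 10³ cm.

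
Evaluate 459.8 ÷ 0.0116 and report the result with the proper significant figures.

3.96 × 10⁴

459.8 ÷ 0.0116 = 39637.9310345…
Multiplication/division keeps the fewest significant figures: 459.8 → 4 s.f., 0.0116 → 3 s.f.; limit is 3.
Rounded to 3 significant figures: 3.96 × 10⁴.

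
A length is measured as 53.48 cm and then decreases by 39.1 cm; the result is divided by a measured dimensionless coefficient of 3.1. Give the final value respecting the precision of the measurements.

4.6 cm

53.48 cm − 39.1 cm = 14.38 cm; the difference is limited to 1 decimal place (3 s.f.).
Carrying full precision, 14.38 ÷ 3.1 = 4.63870967742… cm; 3.1 has 2 s.f., so the result keeps min(3, 2) = 2 s.f.
Rounded to 2 significant figures: 4.6 cm.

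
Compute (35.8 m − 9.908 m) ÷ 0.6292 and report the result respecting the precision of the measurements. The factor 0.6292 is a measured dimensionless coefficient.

35.8 m − 9.908 m = 25.892 m; the difference is limited to 1 decimal place (3 s.f.).
Carrying full precision, 25.892 ÷ 0.6292 = 41.1506675143… m; 0.6292 has 4 s.f., so the result keeps min(3, 4) = 3 s.f.
Rounded to 3 significant figures: 41.2 m.

41.2 m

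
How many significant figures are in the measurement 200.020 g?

200.020: trailing zeros after a decimal point are significant; zeros between nonzero digits are significant.

6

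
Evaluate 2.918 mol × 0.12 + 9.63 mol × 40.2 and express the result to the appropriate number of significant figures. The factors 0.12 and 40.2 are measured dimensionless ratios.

2.918 × 0.12 = 0.35016 → 0.35 mol (2 s.f., last digit at the 10^-2 place).
9.63 × 40.2 = 387.126 → 387 mol (3 s.f., last digit at the 10^0 place).
Sum: 387.47616 mol; keep the coarser place, 10^0.
Result: 387 mol.

387 mol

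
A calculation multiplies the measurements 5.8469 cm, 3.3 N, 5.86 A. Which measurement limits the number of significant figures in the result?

5.8469 cm → 5 s.f.; 3.3 N → 2 s.f.; 5.86 A → 3 s.f.
The fewest is 2 significant figures, from 3.3 N.

3.3 N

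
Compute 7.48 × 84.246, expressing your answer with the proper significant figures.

7.48 × 84.246 = 630.16008
Multiplication/division keeps the fewest significant figures: 7.48 → 3 s.f., 84.246 → 5 s.f.; limit is 3.
Rounded to 3 significant figures: 630.

630.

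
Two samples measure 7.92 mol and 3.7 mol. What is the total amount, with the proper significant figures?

11.6 mol

7.92 mol + 3.7 mol = 11.62 mol.
Addition/subtraction keeps the fewest decimal places: 7.92 → 2 decimal places, 3.7 → 1 decimal place; limit is 1.
Rounded to 1 decimal place: 11.6 mol.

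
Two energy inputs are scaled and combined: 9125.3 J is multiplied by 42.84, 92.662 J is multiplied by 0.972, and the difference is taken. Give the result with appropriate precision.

9125.3 × 42.84 = 390927.852 → 3.909 × 10^5 J (4 s.f., last digit at the 10^2 place).
92.662 × 0.972 = 90.067464 → 90.1 J (3 s.f., last digit at the 10^-1 place).
Difference: 390837.784536 J; keep the coarser place, 10^2.
Result: 3.908 × 10^5 J.

3.908 × 10^5 J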